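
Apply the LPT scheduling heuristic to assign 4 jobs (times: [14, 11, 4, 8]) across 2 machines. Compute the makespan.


Sort jobs in decreasing order (LPT): [14, 11, 8, 4]
Assign each job to the least loaded machine:
  Machine 1: jobs [14, 4], load = 18
  Machine 2: jobs [11, 8], load = 19
Makespan = max load = 19

19


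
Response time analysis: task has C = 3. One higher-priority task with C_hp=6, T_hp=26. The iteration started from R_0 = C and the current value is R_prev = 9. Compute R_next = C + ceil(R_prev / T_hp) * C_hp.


R_next = C + ceil(R_prev / T_hp) * C_hp
ceil(9 / 26) = ceil(0.3462) = 1
Interference = 1 * 6 = 6
R_next = 3 + 6 = 9
R_next = R_prev, so the iteration has converged (response time = 9).

9


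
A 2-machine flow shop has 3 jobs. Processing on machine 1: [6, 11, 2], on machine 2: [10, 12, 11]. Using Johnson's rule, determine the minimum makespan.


Apply Johnson's rule:
  Group 1 (a <= b): [(3, 2, 11), (1, 6, 10), (2, 11, 12)]
  Group 2 (a > b): []
Optimal job order: [3, 1, 2]
Schedule:
  Job 3: M1 done at 2, M2 done at 13
  Job 1: M1 done at 8, M2 done at 23
  Job 2: M1 done at 19, M2 done at 35
Makespan = 35

35


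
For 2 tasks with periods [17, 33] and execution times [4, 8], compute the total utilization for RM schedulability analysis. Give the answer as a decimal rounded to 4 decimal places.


Compute individual utilizations (exact fractions):
  Task 1: C/T = 4/17 (approx. 0.2353)
  Task 2: C/T = 8/33 (approx. 0.2424)
Total utilization U = 4/17 + 8/33 = 268/561
Rounded to 4 decimal places: U = 0.4777
RM (Liu & Layland) bound for 2 tasks = 0.828427; compare with U = 268/561 (approx. 0.477718)
U <= bound, so schedulable by RM sufficient condition.

0.4777


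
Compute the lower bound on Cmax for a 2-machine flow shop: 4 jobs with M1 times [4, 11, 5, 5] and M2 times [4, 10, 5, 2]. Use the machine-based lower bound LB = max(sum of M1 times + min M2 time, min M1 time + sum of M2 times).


LB1 = sum(M1 times) + min(M2 times) = 25 + 2 = 27
LB2 = min(M1 times) + sum(M2 times) = 4 + 21 = 25
Lower bound = max(LB1, LB2) = max(27, 25) = 27

27


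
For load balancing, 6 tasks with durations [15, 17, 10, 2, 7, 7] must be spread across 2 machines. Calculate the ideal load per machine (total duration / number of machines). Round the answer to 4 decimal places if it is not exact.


Total processing time = 15 + 17 + 10 + 2 + 7 + 7 = 58
Number of machines = 2
Ideal balanced load = 58 / 2 = 29.0

29.0


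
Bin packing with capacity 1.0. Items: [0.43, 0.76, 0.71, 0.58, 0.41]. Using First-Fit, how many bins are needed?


Place items sequentially using First-Fit:
  Item 0.43 -> new Bin 1
  Item 0.76 -> new Bin 2
  Item 0.71 -> new Bin 3
  Item 0.58 -> new Bin 4
  Item 0.41 -> Bin 1 (now 0.84)
Total bins used = 4

4


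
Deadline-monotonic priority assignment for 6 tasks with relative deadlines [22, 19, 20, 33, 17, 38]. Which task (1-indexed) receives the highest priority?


Sort tasks by relative deadline (ascending):
  Task 5: deadline = 17
  Task 2: deadline = 19
  Task 3: deadline = 20
  Task 1: deadline = 22
  Task 4: deadline = 33
  Task 6: deadline = 38
Priority order (highest first): [5, 2, 3, 1, 4, 6]
Highest priority task = 5

5


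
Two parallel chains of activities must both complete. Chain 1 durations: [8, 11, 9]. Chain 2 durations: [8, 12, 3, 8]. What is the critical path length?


Path A total = 8 + 11 + 9 = 28
Path B total = 8 + 12 + 3 + 8 = 31
Critical path = longest path = max(28, 31) = 31

31


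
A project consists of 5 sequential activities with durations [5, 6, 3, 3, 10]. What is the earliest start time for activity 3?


Activity 3 starts after activities 1 through 2 complete.
Predecessor durations: [5, 6]
ES = 5 + 6 = 11

11


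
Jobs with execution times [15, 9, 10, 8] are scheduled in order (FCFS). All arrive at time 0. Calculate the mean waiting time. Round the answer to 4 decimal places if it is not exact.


FCFS order (as given): [15, 9, 10, 8]
Waiting times:
  Job 1: wait = 0
  Job 2: wait = 15
  Job 3: wait = 24
  Job 4: wait = 34
Sum of waiting times = 73
Average waiting time = 73/4 = 18.25

18.25


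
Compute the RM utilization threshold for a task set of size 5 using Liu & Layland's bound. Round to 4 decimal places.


Compute 2^(1/5) = 1.1486983550
Subtract 1: 1.1486983550 - 1 = 0.1486983550
Multiply by n: 5 * 0.1486983550 = 0.7434917750
Round to 4 dp: 0.7435

0.7435


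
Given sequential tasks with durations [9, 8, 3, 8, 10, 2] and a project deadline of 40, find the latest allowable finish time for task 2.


LF(activity 2) = deadline - sum of successor durations
Successors: activities 3 through 6 with durations [3, 8, 10, 2]
Sum of successor durations = 23
LF = 40 - 23 = 17

17


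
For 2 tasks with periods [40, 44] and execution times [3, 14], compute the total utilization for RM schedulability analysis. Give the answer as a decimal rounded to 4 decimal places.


Compute individual utilizations (exact fractions):
  Task 1: C/T = 3/40 (approx. 0.075)
  Task 2: C/T = 14/44 = 7/22 (approx. 0.3182)
Total utilization U = 3/40 + 7/22 = 173/440
Rounded to 4 decimal places: U = 0.3932
RM (Liu & Layland) bound for 2 tasks = 0.828427; compare with U = 173/440 (approx. 0.393182)
U <= bound, so schedulable by RM sufficient condition.

0.3932


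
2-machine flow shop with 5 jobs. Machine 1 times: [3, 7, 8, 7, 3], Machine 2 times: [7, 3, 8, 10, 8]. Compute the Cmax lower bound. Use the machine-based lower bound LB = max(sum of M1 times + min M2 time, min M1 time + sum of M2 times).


LB1 = sum(M1 times) + min(M2 times) = 28 + 3 = 31
LB2 = min(M1 times) + sum(M2 times) = 3 + 36 = 39
Lower bound = max(LB1, LB2) = max(31, 39) = 39

39


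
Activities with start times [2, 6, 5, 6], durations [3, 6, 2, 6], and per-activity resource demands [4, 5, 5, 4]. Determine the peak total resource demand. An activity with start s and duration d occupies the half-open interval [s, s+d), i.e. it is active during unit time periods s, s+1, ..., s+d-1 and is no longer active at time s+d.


Each activity i is active on [start_i, start_i + duration_i).
Compute total resource usage per time slot:
  t=0: active resources = [], total = 0
  t=1: active resources = [], total = 0
  t=2: active resources = [4], total = 4
  t=3: active resources = [4], total = 4
  t=4: active resources = [4], total = 4
  t=5: active resources = [5], total = 5
  t=6: active resources = [5, 5, 4], total = 14
  t=7: active resources = [5, 4], total = 9
  t=8: active resources = [5, 4], total = 9
  t=9: active resources = [5, 4], total = 9
  t=10: active resources = [5, 4], total = 9
  t=11: active resources = [5, 4], total = 9
Peak resource demand = 14

14


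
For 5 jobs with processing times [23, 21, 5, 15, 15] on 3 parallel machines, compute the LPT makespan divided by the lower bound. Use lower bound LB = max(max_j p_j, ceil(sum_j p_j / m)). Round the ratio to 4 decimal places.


LPT order: [23, 21, 15, 15, 5]
Machine loads after assignment: [23, 26, 30]
LPT makespan = 30
Lower bound = max(max_job, ceil(total/3)) = max(23, 27) = 27
Ratio = 30 / 27 = 1.1111

1.1111


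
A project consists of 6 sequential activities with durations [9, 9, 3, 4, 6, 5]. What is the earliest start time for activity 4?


Activity 4 starts after activities 1 through 3 complete.
Predecessor durations: [9, 9, 3]
ES = 9 + 9 + 3 = 21

21


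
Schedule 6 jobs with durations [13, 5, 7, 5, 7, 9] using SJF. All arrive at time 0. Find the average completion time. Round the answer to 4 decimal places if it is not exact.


SJF order (ascending): [5, 5, 7, 7, 9, 13]
Completion times:
  Job 1: burst=5, C=5
  Job 2: burst=5, C=10
  Job 3: burst=7, C=17
  Job 4: burst=7, C=24
  Job 5: burst=9, C=33
  Job 6: burst=13, C=46
Average completion = 135/6 = 22.5

22.5


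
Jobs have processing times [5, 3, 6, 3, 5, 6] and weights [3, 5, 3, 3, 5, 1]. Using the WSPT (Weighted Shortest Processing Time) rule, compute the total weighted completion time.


Compute p/w ratios and sort ascending (WSPT): [(3, 5), (3, 3), (5, 5), (5, 3), (6, 3), (6, 1)]
Compute weighted completion times:
  Job (p=3,w=5): C=3, w*C=5*3=15
  Job (p=3,w=3): C=6, w*C=3*6=18
  Job (p=5,w=5): C=11, w*C=5*11=55
  Job (p=5,w=3): C=16, w*C=3*16=48
  Job (p=6,w=3): C=22, w*C=3*22=66
  Job (p=6,w=1): C=28, w*C=1*28=28
Total weighted completion time = 230

230


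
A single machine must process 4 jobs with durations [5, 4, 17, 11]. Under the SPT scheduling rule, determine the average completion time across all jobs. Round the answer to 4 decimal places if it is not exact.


Sort jobs by processing time (SPT order): [4, 5, 11, 17]
Compute completion times sequentially:
  Job 1: processing = 4, completes at 4
  Job 2: processing = 5, completes at 9
  Job 3: processing = 11, completes at 20
  Job 4: processing = 17, completes at 37
Sum of completion times = 70
Average completion time = 70/4 = 17.5

17.5


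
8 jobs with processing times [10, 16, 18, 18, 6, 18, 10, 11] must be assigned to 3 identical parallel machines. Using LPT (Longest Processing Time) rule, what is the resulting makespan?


Sort jobs in decreasing order (LPT): [18, 18, 18, 16, 11, 10, 10, 6]
Assign each job to the least loaded machine:
  Machine 1: jobs [18, 16], load = 34
  Machine 2: jobs [18, 11, 6], load = 35
  Machine 3: jobs [18, 10, 10], load = 38
Makespan = max load = 38

38


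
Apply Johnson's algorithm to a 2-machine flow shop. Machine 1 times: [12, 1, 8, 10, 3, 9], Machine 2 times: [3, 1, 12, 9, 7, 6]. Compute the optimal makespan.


Apply Johnson's rule:
  Group 1 (a <= b): [(2, 1, 1), (5, 3, 7), (3, 8, 12)]
  Group 2 (a > b): [(4, 10, 9), (6, 9, 6), (1, 12, 3)]
Optimal job order: [2, 5, 3, 4, 6, 1]
Schedule:
  Job 2: M1 done at 1, M2 done at 2
  Job 5: M1 done at 4, M2 done at 11
  Job 3: M1 done at 12, M2 done at 24
  Job 4: M1 done at 22, M2 done at 33
  Job 6: M1 done at 31, M2 done at 39
  Job 1: M1 done at 43, M2 done at 46
Makespan = 46

46


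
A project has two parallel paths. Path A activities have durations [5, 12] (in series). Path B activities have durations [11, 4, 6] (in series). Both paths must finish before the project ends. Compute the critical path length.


Path A total = 5 + 12 = 17
Path B total = 11 + 4 + 6 = 21
Critical path = longest path = max(17, 21) = 21

21


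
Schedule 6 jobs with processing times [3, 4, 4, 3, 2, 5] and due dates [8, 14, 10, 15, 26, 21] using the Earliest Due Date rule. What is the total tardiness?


Sort by due date (EDD order): [(3, 8), (4, 10), (4, 14), (3, 15), (5, 21), (2, 26)]
Compute completion times and tardiness:
  Job 1: p=3, d=8, C=3, tardiness=max(0,3-8)=0
  Job 2: p=4, d=10, C=7, tardiness=max(0,7-10)=0
  Job 3: p=4, d=14, C=11, tardiness=max(0,11-14)=0
  Job 4: p=3, d=15, C=14, tardiness=max(0,14-15)=0
  Job 5: p=5, d=21, C=19, tardiness=max(0,19-21)=0
  Job 6: p=2, d=26, C=21, tardiness=max(0,21-26)=0
Total tardiness = 0

0


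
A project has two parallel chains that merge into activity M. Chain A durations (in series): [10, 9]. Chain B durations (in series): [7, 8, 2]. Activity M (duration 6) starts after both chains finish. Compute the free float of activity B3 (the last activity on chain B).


ES(B3) = sum of predecessors on chain B = 15
EF(B3) = ES + duration = 15 + 2 = 17
Successor of B3 is M. ES(M) = max(sum(A), sum(B)) = max(19, 17) = 19
Free float = ES(successor) - EF(current) = 19 - 17 = 2

2


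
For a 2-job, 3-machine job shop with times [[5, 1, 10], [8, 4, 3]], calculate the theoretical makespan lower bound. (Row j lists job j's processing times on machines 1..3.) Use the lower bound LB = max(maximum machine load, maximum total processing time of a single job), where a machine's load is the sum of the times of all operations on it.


Machine loads:
  Machine 1: 5 + 8 = 13
  Machine 2: 1 + 4 = 5
  Machine 3: 10 + 3 = 13
Max machine load = 13
Job totals:
  Job 1: 16
  Job 2: 15
Max job total = 16
Lower bound = max(13, 16) = 16

16


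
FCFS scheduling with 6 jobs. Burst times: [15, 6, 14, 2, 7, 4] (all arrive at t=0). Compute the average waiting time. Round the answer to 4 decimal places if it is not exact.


FCFS order (as given): [15, 6, 14, 2, 7, 4]
Waiting times:
  Job 1: wait = 0
  Job 2: wait = 15
  Job 3: wait = 21
  Job 4: wait = 35
  Job 5: wait = 37
  Job 6: wait = 44
Sum of waiting times = 152
Average waiting time = 152/6 = 25.3333

25.3333


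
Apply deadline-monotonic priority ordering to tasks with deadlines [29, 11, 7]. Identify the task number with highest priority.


Sort tasks by relative deadline (ascending):
  Task 3: deadline = 7
  Task 2: deadline = 11
  Task 1: deadline = 29
Priority order (highest first): [3, 2, 1]
Highest priority task = 3

3


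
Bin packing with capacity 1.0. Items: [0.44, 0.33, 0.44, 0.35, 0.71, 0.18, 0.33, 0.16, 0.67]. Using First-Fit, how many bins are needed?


Place items sequentially using First-Fit:
  Item 0.44 -> new Bin 1
  Item 0.33 -> Bin 1 (now 0.77)
  Item 0.44 -> new Bin 2
  Item 0.35 -> Bin 2 (now 0.79)
  Item 0.71 -> new Bin 3
  Item 0.18 -> Bin 1 (now 0.95)
  Item 0.33 -> new Bin 4
  Item 0.16 -> Bin 2 (now 0.95)
  Item 0.67 -> Bin 4 (now 1.0)
Total bins used = 4

4


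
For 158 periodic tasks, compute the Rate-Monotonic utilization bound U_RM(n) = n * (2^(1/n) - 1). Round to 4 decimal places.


Compute 2^(1/158) = 1.0043966445
Subtract 1: 1.0043966445 - 1 = 0.0043966445
Multiply by n: 158 * 0.0043966445 = 0.6946698310
Round to 4 dp: 0.6947

0.6947


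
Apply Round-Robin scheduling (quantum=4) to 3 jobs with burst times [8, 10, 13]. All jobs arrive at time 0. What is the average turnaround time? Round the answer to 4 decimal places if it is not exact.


Time quantum = 4
Execution trace:
  J1 runs 4 units, time = 4
  J2 runs 4 units, time = 8
  J3 runs 4 units, time = 12
  J1 runs 4 units, time = 16
  J2 runs 4 units, time = 20
  J3 runs 4 units, time = 24
  J2 runs 2 units, time = 26
  J3 runs 4 units, time = 30
  J3 runs 1 units, time = 31
Finish times: [16, 26, 31]
Average turnaround = 73/3 = 24.3333

24.3333


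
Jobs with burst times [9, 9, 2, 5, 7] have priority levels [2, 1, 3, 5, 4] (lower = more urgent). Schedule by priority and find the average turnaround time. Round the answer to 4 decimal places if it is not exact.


Sort by priority (ascending = highest first):
Order: [(1, 9), (2, 9), (3, 2), (4, 7), (5, 5)]
Completion times:
  Priority 1, burst=9, C=9
  Priority 2, burst=9, C=18
  Priority 3, burst=2, C=20
  Priority 4, burst=7, C=27
  Priority 5, burst=5, C=32
Average turnaround = 106/5 = 21.2

21.2


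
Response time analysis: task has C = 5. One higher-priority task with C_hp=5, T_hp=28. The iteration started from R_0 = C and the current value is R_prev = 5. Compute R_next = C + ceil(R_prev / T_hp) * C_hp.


R_next = C + ceil(R_prev / T_hp) * C_hp
ceil(5 / 28) = ceil(0.1786) = 1
Interference = 1 * 5 = 5
R_next = 5 + 5 = 10

10


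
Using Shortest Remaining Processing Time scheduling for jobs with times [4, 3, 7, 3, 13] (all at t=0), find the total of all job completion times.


Since all jobs arrive at t=0, SRPT equals SPT ordering.
SPT order: [3, 3, 4, 7, 13]
Completion times:
  Job 1: p=3, C=3
  Job 2: p=3, C=6
  Job 3: p=4, C=10
  Job 4: p=7, C=17
  Job 5: p=13, C=30
Total completion time = 3 + 6 + 10 + 17 + 30 = 66

66


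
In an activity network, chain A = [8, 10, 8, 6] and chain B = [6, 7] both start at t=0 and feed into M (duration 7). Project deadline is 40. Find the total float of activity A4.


Forward pass: ES(A4) = sum of predecessors on chain A = 26
EF = ES + duration = 26 + 6 = 32
Backward pass: LF(M) = deadline = 40; LS(M) = 40 - 7 = 33
LF(A4) = LS(M) - sum(successors on chain A) = 33 - 0 = 33
LS = LF - duration = 33 - 6 = 27
Total float = LS - ES = 27 - 26 = 1

1


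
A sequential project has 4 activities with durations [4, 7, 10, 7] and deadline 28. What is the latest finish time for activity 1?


LF(activity 1) = deadline - sum of successor durations
Successors: activities 2 through 4 with durations [7, 10, 7]
Sum of successor durations = 24
LF = 28 - 24 = 4

4


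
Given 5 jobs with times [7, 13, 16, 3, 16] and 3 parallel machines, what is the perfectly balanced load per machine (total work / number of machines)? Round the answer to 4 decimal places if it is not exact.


Total processing time = 7 + 13 + 16 + 3 + 16 = 55
Number of machines = 3
Ideal balanced load = 55 / 3 = 18.3333

18.3333


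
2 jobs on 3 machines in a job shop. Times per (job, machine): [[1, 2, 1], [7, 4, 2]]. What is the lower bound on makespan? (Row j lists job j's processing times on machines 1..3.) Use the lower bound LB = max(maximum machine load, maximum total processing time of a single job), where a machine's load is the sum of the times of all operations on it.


Machine loads:
  Machine 1: 1 + 7 = 8
  Machine 2: 2 + 4 = 6
  Machine 3: 1 + 2 = 3
Max machine load = 8
Job totals:
  Job 1: 4
  Job 2: 13
Max job total = 13
Lower bound = max(8, 13) = 13

13


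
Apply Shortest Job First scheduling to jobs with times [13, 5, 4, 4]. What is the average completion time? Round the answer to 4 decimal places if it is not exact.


SJF order (ascending): [4, 4, 5, 13]
Completion times:
  Job 1: burst=4, C=4
  Job 2: burst=4, C=8
  Job 3: burst=5, C=13
  Job 4: burst=13, C=26
Average completion = 51/4 = 12.75

12.75


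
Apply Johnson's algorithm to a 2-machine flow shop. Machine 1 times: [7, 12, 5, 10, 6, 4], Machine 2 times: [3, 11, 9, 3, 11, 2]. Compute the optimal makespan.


Apply Johnson's rule:
  Group 1 (a <= b): [(3, 5, 9), (5, 6, 11)]
  Group 2 (a > b): [(2, 12, 11), (1, 7, 3), (4, 10, 3), (6, 4, 2)]
Optimal job order: [3, 5, 2, 1, 4, 6]
Schedule:
  Job 3: M1 done at 5, M2 done at 14
  Job 5: M1 done at 11, M2 done at 25
  Job 2: M1 done at 23, M2 done at 36
  Job 1: M1 done at 30, M2 done at 39
  Job 4: M1 done at 40, M2 done at 43
  Job 6: M1 done at 44, M2 done at 46
Makespan = 46

46


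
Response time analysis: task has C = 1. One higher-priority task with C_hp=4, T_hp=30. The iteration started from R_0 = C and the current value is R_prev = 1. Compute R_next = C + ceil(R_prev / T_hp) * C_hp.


R_next = C + ceil(R_prev / T_hp) * C_hp
ceil(1 / 30) = ceil(0.0333) = 1
Interference = 1 * 4 = 4
R_next = 1 + 4 = 5

5


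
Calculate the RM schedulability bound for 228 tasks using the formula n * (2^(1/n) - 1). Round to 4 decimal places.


Compute 2^(1/228) = 1.0030447451
Subtract 1: 1.0030447451 - 1 = 0.0030447451
Multiply by n: 228 * 0.0030447451 = 0.6942018828
Round to 4 dp: 0.6942

0.6942


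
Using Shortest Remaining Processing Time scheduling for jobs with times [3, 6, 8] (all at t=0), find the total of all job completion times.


Since all jobs arrive at t=0, SRPT equals SPT ordering.
SPT order: [3, 6, 8]
Completion times:
  Job 1: p=3, C=3
  Job 2: p=6, C=9
  Job 3: p=8, C=17
Total completion time = 3 + 9 + 17 = 29

29


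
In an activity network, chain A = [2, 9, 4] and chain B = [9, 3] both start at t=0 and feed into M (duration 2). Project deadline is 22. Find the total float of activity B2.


Forward pass: ES(B2) = sum of predecessors on chain B = 9
EF = ES + duration = 9 + 3 = 12
Backward pass: LF(M) = deadline = 22; LS(M) = 22 - 2 = 20
LF(B2) = LS(M) - sum(successors on chain B) = 20 - 0 = 20
LS = LF - duration = 20 - 3 = 17
Total float = LS - ES = 17 - 9 = 8

8


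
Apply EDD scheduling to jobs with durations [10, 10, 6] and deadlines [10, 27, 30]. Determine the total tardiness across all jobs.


Sort by due date (EDD order): [(10, 10), (10, 27), (6, 30)]
Compute completion times and tardiness:
  Job 1: p=10, d=10, C=10, tardiness=max(0,10-10)=0
  Job 2: p=10, d=27, C=20, tardiness=max(0,20-27)=0
  Job 3: p=6, d=30, C=26, tardiness=max(0,26-30)=0
Total tardiness = 0

0


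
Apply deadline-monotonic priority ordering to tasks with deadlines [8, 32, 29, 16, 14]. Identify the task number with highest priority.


Sort tasks by relative deadline (ascending):
  Task 1: deadline = 8
  Task 5: deadline = 14
  Task 4: deadline = 16
  Task 3: deadline = 29
  Task 2: deadline = 32
Priority order (highest first): [1, 5, 4, 3, 2]
Highest priority task = 1

1


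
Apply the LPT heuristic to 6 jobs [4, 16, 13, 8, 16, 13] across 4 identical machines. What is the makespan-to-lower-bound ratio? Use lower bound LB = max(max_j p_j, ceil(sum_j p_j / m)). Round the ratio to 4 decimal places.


LPT order: [16, 16, 13, 13, 8, 4]
Machine loads after assignment: [16, 16, 21, 17]
LPT makespan = 21
Lower bound = max(max_job, ceil(total/4)) = max(16, 18) = 18
Ratio = 21 / 18 = 1.1667

1.1667


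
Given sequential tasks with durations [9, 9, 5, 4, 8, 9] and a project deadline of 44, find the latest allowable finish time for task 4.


LF(activity 4) = deadline - sum of successor durations
Successors: activities 5 through 6 with durations [8, 9]
Sum of successor durations = 17
LF = 44 - 17 = 27

27


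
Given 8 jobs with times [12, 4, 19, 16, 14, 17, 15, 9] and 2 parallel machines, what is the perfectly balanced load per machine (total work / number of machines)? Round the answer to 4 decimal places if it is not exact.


Total processing time = 12 + 4 + 19 + 16 + 14 + 17 + 15 + 9 = 106
Number of machines = 2
Ideal balanced load = 106 / 2 = 53.0

53.0


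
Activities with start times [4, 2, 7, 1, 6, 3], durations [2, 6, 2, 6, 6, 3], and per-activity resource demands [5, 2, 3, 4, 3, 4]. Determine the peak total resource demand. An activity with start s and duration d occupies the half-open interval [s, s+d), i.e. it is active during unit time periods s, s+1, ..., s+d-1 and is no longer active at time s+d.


Each activity i is active on [start_i, start_i + duration_i).
Compute total resource usage per time slot:
  t=0: active resources = [], total = 0
  t=1: active resources = [4], total = 4
  t=2: active resources = [2, 4], total = 6
  t=3: active resources = [2, 4, 4], total = 10
  t=4: active resources = [5, 2, 4, 4], total = 15
  t=5: active resources = [5, 2, 4, 4], total = 15
  t=6: active resources = [2, 4, 3], total = 9
  t=7: active resources = [2, 3, 3], total = 8
  t=8: active resources = [3, 3], total = 6
  t=9: active resources = [3], total = 3
  t=10: active resources = [3], total = 3
  t=11: active resources = [3], total = 3
Peak resource demand = 15

15


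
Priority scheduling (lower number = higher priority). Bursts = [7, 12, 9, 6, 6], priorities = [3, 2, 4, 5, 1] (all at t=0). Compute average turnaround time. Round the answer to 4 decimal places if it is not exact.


Sort by priority (ascending = highest first):
Order: [(1, 6), (2, 12), (3, 7), (4, 9), (5, 6)]
Completion times:
  Priority 1, burst=6, C=6
  Priority 2, burst=12, C=18
  Priority 3, burst=7, C=25
  Priority 4, burst=9, C=34
  Priority 5, burst=6, C=40
Average turnaround = 123/5 = 24.6

24.6


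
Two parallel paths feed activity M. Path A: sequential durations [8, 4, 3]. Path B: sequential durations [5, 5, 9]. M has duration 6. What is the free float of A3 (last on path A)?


ES(A3) = sum of predecessors on chain A = 12
EF(A3) = ES + duration = 12 + 3 = 15
Successor of A3 is M. ES(M) = max(sum(A), sum(B)) = max(15, 19) = 19
Free float = ES(successor) - EF(current) = 19 - 15 = 4

4


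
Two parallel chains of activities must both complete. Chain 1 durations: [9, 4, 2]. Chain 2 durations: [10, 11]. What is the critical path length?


Path A total = 9 + 4 + 2 = 15
Path B total = 10 + 11 = 21
Critical path = longest path = max(15, 21) = 21

21


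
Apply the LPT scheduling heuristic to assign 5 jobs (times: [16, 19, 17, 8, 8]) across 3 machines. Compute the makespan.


Sort jobs in decreasing order (LPT): [19, 17, 16, 8, 8]
Assign each job to the least loaded machine:
  Machine 1: jobs [19], load = 19
  Machine 2: jobs [17, 8], load = 25
  Machine 3: jobs [16, 8], load = 24
Makespan = max load = 25

25


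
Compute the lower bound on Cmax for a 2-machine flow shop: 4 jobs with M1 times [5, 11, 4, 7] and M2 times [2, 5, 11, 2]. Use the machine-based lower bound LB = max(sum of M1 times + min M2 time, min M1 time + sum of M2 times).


LB1 = sum(M1 times) + min(M2 times) = 27 + 2 = 29
LB2 = min(M1 times) + sum(M2 times) = 4 + 20 = 24
Lower bound = max(LB1, LB2) = max(29, 24) = 29

29


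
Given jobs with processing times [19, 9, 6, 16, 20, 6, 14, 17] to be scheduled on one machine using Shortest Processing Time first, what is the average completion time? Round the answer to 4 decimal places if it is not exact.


Sort jobs by processing time (SPT order): [6, 6, 9, 14, 16, 17, 19, 20]
Compute completion times sequentially:
  Job 1: processing = 6, completes at 6
  Job 2: processing = 6, completes at 12
  Job 3: processing = 9, completes at 21
  Job 4: processing = 14, completes at 35
  Job 5: processing = 16, completes at 51
  Job 6: processing = 17, completes at 68
  Job 7: processing = 19, completes at 87
  Job 8: processing = 20, completes at 107
Sum of completion times = 387
Average completion time = 387/8 = 48.375

48.375


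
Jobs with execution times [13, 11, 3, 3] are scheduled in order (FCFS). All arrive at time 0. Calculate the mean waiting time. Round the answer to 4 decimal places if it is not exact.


FCFS order (as given): [13, 11, 3, 3]
Waiting times:
  Job 1: wait = 0
  Job 2: wait = 13
  Job 3: wait = 24
  Job 4: wait = 27
Sum of waiting times = 64
Average waiting time = 64/4 = 16.0

16.0


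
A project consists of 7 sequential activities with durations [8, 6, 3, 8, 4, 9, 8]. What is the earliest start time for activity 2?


Activity 2 starts after activities 1 through 1 complete.
Predecessor durations: [8]
ES = 8 = 8

8


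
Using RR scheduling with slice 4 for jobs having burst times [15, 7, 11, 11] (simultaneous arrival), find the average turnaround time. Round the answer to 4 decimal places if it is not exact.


Time quantum = 4
Execution trace:
  J1 runs 4 units, time = 4
  J2 runs 4 units, time = 8
  J3 runs 4 units, time = 12
  J4 runs 4 units, time = 16
  J1 runs 4 units, time = 20
  J2 runs 3 units, time = 23
  J3 runs 4 units, time = 27
  J4 runs 4 units, time = 31
  J1 runs 4 units, time = 35
  J3 runs 3 units, time = 38
  J4 runs 3 units, time = 41
  J1 runs 3 units, time = 44
Finish times: [44, 23, 38, 41]
Average turnaround = 146/4 = 36.5

36.5


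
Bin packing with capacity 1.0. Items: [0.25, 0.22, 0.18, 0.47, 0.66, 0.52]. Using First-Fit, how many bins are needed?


Place items sequentially using First-Fit:
  Item 0.25 -> new Bin 1
  Item 0.22 -> Bin 1 (now 0.47)
  Item 0.18 -> Bin 1 (now 0.65)
  Item 0.47 -> new Bin 2
  Item 0.66 -> new Bin 3
  Item 0.52 -> Bin 2 (now 0.99)
Total bins used = 3

3


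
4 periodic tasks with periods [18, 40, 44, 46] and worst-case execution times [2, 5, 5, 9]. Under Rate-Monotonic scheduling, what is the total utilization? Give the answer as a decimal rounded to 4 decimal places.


Compute individual utilizations (exact fractions):
  Task 1: C/T = 2/18 = 1/9 (approx. 0.1111)
  Task 2: C/T = 5/40 = 1/8 (approx. 0.125)
  Task 3: C/T = 5/44 (approx. 0.1136)
  Task 4: C/T = 9/46 (approx. 0.1957)
Total utilization U = 1/9 + 1/8 + 5/44 + 9/46 = 9935/18216
Rounded to 4 decimal places: U = 0.5454
RM (Liu & Layland) bound for 4 tasks = 0.756828; compare with U = 9935/18216 (approx. 0.545400)
U <= bound, so schedulable by RM sufficient condition.

0.5454


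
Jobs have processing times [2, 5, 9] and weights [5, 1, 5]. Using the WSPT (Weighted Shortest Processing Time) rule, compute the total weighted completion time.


Compute p/w ratios and sort ascending (WSPT): [(2, 5), (9, 5), (5, 1)]
Compute weighted completion times:
  Job (p=2,w=5): C=2, w*C=5*2=10
  Job (p=9,w=5): C=11, w*C=5*11=55
  Job (p=5,w=1): C=16, w*C=1*16=16
Total weighted completion time = 81

81


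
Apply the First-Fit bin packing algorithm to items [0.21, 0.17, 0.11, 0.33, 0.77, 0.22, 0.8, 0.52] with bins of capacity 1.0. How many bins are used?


Place items sequentially using First-Fit:
  Item 0.21 -> new Bin 1
  Item 0.17 -> Bin 1 (now 0.38)
  Item 0.11 -> Bin 1 (now 0.49)
  Item 0.33 -> Bin 1 (now 0.82)
  Item 0.77 -> new Bin 2
  Item 0.22 -> Bin 2 (now 0.99)
  Item 0.8 -> new Bin 3
  Item 0.52 -> new Bin 4
Total bins used = 4

4


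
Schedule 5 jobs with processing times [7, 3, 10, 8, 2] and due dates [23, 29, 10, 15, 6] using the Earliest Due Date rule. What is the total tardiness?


Sort by due date (EDD order): [(2, 6), (10, 10), (8, 15), (7, 23), (3, 29)]
Compute completion times and tardiness:
  Job 1: p=2, d=6, C=2, tardiness=max(0,2-6)=0
  Job 2: p=10, d=10, C=12, tardiness=max(0,12-10)=2
  Job 3: p=8, d=15, C=20, tardiness=max(0,20-15)=5
  Job 4: p=7, d=23, C=27, tardiness=max(0,27-23)=4
  Job 5: p=3, d=29, C=30, tardiness=max(0,30-29)=1
Total tardiness = 12

12


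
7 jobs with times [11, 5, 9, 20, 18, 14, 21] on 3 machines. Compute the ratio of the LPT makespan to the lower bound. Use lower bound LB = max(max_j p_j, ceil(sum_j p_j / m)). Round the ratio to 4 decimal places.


LPT order: [21, 20, 18, 14, 11, 9, 5]
Machine loads after assignment: [35, 31, 32]
LPT makespan = 35
Lower bound = max(max_job, ceil(total/3)) = max(21, 33) = 33
Ratio = 35 / 33 = 1.0606

1.0606


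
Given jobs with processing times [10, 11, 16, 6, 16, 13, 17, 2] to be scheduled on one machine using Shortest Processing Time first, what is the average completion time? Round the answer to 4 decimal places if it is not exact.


Sort jobs by processing time (SPT order): [2, 6, 10, 11, 13, 16, 16, 17]
Compute completion times sequentially:
  Job 1: processing = 2, completes at 2
  Job 2: processing = 6, completes at 8
  Job 3: processing = 10, completes at 18
  Job 4: processing = 11, completes at 29
  Job 5: processing = 13, completes at 42
  Job 6: processing = 16, completes at 58
  Job 7: processing = 16, completes at 74
  Job 8: processing = 17, completes at 91
Sum of completion times = 322
Average completion time = 322/8 = 40.25

40.25


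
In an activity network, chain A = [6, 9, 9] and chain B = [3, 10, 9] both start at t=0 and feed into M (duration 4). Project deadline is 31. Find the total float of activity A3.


Forward pass: ES(A3) = sum of predecessors on chain A = 15
EF = ES + duration = 15 + 9 = 24
Backward pass: LF(M) = deadline = 31; LS(M) = 31 - 4 = 27
LF(A3) = LS(M) - sum(successors on chain A) = 27 - 0 = 27
LS = LF - duration = 27 - 9 = 18
Total float = LS - ES = 18 - 15 = 3

3


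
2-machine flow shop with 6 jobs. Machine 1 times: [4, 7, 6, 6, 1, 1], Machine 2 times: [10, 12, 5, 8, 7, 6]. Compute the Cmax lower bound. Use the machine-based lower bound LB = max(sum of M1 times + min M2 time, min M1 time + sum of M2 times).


LB1 = sum(M1 times) + min(M2 times) = 25 + 5 = 30
LB2 = min(M1 times) + sum(M2 times) = 1 + 48 = 49
Lower bound = max(LB1, LB2) = max(30, 49) = 49

49


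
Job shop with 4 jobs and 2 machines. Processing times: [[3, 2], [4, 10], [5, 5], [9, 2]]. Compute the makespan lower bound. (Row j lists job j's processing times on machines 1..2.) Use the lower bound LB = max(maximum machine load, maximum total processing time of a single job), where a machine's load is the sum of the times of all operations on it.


Machine loads:
  Machine 1: 3 + 4 + 5 + 9 = 21
  Machine 2: 2 + 10 + 5 + 2 = 19
Max machine load = 21
Job totals:
  Job 1: 5
  Job 2: 14
  Job 3: 10
  Job 4: 11
Max job total = 14
Lower bound = max(21, 14) = 21

21


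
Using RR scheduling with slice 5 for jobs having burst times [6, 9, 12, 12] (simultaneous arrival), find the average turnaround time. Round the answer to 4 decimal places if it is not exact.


Time quantum = 5
Execution trace:
  J1 runs 5 units, time = 5
  J2 runs 5 units, time = 10
  J3 runs 5 units, time = 15
  J4 runs 5 units, time = 20
  J1 runs 1 units, time = 21
  J2 runs 4 units, time = 25
  J3 runs 5 units, time = 30
  J4 runs 5 units, time = 35
  J3 runs 2 units, time = 37
  J4 runs 2 units, time = 39
Finish times: [21, 25, 37, 39]
Average turnaround = 122/4 = 30.5

30.5


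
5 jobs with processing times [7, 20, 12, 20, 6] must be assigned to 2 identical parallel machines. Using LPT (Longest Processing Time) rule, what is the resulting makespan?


Sort jobs in decreasing order (LPT): [20, 20, 12, 7, 6]
Assign each job to the least loaded machine:
  Machine 1: jobs [20, 12], load = 32
  Machine 2: jobs [20, 7, 6], load = 33
Makespan = max load = 33

33


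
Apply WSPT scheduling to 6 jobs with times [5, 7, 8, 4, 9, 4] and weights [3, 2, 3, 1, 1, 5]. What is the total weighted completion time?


Compute p/w ratios and sort ascending (WSPT): [(4, 5), (5, 3), (8, 3), (7, 2), (4, 1), (9, 1)]
Compute weighted completion times:
  Job (p=4,w=5): C=4, w*C=5*4=20
  Job (p=5,w=3): C=9, w*C=3*9=27
  Job (p=8,w=3): C=17, w*C=3*17=51
  Job (p=7,w=2): C=24, w*C=2*24=48
  Job (p=4,w=1): C=28, w*C=1*28=28
  Job (p=9,w=1): C=37, w*C=1*37=37
Total weighted completion time = 211

211


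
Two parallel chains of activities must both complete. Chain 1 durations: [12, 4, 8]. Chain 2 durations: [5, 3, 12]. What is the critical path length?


Path A total = 12 + 4 + 8 = 24
Path B total = 5 + 3 + 12 = 20
Critical path = longest path = max(24, 20) = 24

24


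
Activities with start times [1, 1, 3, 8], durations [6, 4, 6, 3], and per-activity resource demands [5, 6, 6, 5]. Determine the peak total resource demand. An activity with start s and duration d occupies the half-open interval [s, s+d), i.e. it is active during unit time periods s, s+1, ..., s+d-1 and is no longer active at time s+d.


Each activity i is active on [start_i, start_i + duration_i).
Compute total resource usage per time slot:
  t=0: active resources = [], total = 0
  t=1: active resources = [5, 6], total = 11
  t=2: active resources = [5, 6], total = 11
  t=3: active resources = [5, 6, 6], total = 17
  t=4: active resources = [5, 6, 6], total = 17
  t=5: active resources = [5, 6], total = 11
  t=6: active resources = [5, 6], total = 11
  t=7: active resources = [6], total = 6
  t=8: active resources = [6, 5], total = 11
  t=9: active resources = [5], total = 5
  t=10: active resources = [5], total = 5
Peak resource demand = 17

17


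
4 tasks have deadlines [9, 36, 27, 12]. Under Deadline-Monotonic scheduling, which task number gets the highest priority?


Sort tasks by relative deadline (ascending):
  Task 1: deadline = 9
  Task 4: deadline = 12
  Task 3: deadline = 27
  Task 2: deadline = 36
Priority order (highest first): [1, 4, 3, 2]
Highest priority task = 1

1


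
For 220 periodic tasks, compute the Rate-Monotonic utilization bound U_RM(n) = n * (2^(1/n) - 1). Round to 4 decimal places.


Compute 2^(1/220) = 1.0031556376
Subtract 1: 1.0031556376 - 1 = 0.0031556376
Multiply by n: 220 * 0.0031556376 = 0.6942402720
Round to 4 dp: 0.6942

0.6942


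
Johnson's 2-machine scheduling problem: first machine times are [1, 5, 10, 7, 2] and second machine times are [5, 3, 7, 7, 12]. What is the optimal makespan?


Apply Johnson's rule:
  Group 1 (a <= b): [(1, 1, 5), (5, 2, 12), (4, 7, 7)]
  Group 2 (a > b): [(3, 10, 7), (2, 5, 3)]
Optimal job order: [1, 5, 4, 3, 2]
Schedule:
  Job 1: M1 done at 1, M2 done at 6
  Job 5: M1 done at 3, M2 done at 18
  Job 4: M1 done at 10, M2 done at 25
  Job 3: M1 done at 20, M2 done at 32
  Job 2: M1 done at 25, M2 done at 35
Makespan = 35

35


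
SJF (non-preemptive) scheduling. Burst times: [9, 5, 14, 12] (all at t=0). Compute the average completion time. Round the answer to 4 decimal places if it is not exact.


SJF order (ascending): [5, 9, 12, 14]
Completion times:
  Job 1: burst=5, C=5
  Job 2: burst=9, C=14
  Job 3: burst=12, C=26
  Job 4: burst=14, C=40
Average completion = 85/4 = 21.25

21.25


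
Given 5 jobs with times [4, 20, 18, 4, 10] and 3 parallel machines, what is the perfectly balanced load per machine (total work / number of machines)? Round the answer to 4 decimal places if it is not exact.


Total processing time = 4 + 20 + 18 + 4 + 10 = 56
Number of machines = 3
Ideal balanced load = 56 / 3 = 18.6667

18.6667


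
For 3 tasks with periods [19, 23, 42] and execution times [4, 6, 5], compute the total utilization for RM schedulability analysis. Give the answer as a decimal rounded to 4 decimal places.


Compute individual utilizations (exact fractions):
  Task 1: C/T = 4/19 (approx. 0.2105)
  Task 2: C/T = 6/23 (approx. 0.2609)
  Task 3: C/T = 5/42 (approx. 0.119)
Total utilization U = 4/19 + 6/23 + 5/42 = 10837/18354
Rounded to 4 decimal places: U = 0.5904
RM (Liu & Layland) bound for 3 tasks = 0.779763; compare with U = 10837/18354 (approx. 0.590444)
U <= bound, so schedulable by RM sufficient condition.

0.5904


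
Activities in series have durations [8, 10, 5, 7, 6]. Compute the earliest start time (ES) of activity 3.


Activity 3 starts after activities 1 through 2 complete.
Predecessor durations: [8, 10]
ES = 8 + 10 = 18

18


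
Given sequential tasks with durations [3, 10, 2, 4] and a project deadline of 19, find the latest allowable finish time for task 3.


LF(activity 3) = deadline - sum of successor durations
Successors: activities 4 through 4 with durations [4]
Sum of successor durations = 4
LF = 19 - 4 = 15

15


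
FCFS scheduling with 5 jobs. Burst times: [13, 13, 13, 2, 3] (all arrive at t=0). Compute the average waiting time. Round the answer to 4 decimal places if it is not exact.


FCFS order (as given): [13, 13, 13, 2, 3]
Waiting times:
  Job 1: wait = 0
  Job 2: wait = 13
  Job 3: wait = 26
  Job 4: wait = 39
  Job 5: wait = 41
Sum of waiting times = 119
Average waiting time = 119/5 = 23.8

23.8


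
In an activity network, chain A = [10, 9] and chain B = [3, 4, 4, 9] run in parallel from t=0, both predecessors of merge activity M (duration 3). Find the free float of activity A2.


ES(A2) = sum of predecessors on chain A = 10
EF(A2) = ES + duration = 10 + 9 = 19
Successor of A2 is M. ES(M) = max(sum(A), sum(B)) = max(19, 20) = 20
Free float = ES(successor) - EF(current) = 20 - 19 = 1

1


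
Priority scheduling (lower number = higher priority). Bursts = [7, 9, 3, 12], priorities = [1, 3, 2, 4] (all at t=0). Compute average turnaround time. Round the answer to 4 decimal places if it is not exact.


Sort by priority (ascending = highest first):
Order: [(1, 7), (2, 3), (3, 9), (4, 12)]
Completion times:
  Priority 1, burst=7, C=7
  Priority 2, burst=3, C=10
  Priority 3, burst=9, C=19
  Priority 4, burst=12, C=31
Average turnaround = 67/4 = 16.75

16.75


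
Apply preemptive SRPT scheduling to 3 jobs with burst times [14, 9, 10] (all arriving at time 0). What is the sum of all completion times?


Since all jobs arrive at t=0, SRPT equals SPT ordering.
SPT order: [9, 10, 14]
Completion times:
  Job 1: p=9, C=9
  Job 2: p=10, C=19
  Job 3: p=14, C=33
Total completion time = 9 + 19 + 33 = 61

61


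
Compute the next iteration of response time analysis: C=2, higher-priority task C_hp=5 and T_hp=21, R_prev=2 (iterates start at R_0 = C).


R_next = C + ceil(R_prev / T_hp) * C_hp
ceil(2 / 21) = ceil(0.0952) = 1
Interference = 1 * 5 = 5
R_next = 2 + 5 = 7

7


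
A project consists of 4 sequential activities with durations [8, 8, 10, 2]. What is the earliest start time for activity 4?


Activity 4 starts after activities 1 through 3 complete.
Predecessor durations: [8, 8, 10]
ES = 8 + 8 + 10 = 26

26


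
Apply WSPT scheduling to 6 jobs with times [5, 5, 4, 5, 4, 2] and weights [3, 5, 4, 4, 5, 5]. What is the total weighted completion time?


Compute p/w ratios and sort ascending (WSPT): [(2, 5), (4, 5), (5, 5), (4, 4), (5, 4), (5, 3)]
Compute weighted completion times:
  Job (p=2,w=5): C=2, w*C=5*2=10
  Job (p=4,w=5): C=6, w*C=5*6=30
  Job (p=5,w=5): C=11, w*C=5*11=55
  Job (p=4,w=4): C=15, w*C=4*15=60
  Job (p=5,w=4): C=20, w*C=4*20=80
  Job (p=5,w=3): C=25, w*C=3*25=75
Total weighted completion time = 310

310


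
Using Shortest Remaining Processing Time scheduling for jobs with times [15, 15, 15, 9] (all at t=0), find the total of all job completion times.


Since all jobs arrive at t=0, SRPT equals SPT ordering.
SPT order: [9, 15, 15, 15]
Completion times:
  Job 1: p=9, C=9
  Job 2: p=15, C=24
  Job 3: p=15, C=39
  Job 4: p=15, C=54
Total completion time = 9 + 24 + 39 + 54 = 126

126
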